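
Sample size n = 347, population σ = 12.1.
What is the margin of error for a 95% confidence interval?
Margin of error = 1.27

Margin of error = z* · σ/√n
= 1.960 · 12.1/√347
= 1.960 · 12.1/18.6279
= 1.27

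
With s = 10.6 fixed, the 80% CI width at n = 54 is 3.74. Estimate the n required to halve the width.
n ≈ 216

CI width ∝ 1/√n
To reduce width by factor 2, need √n to grow by 2 → need 2² = 4 times as many samples.

Current: n = 54, width = 3.74
New: n = 216, width ≈ 1.86

Width reduced by factor of 3.74/1.86 = 2.01.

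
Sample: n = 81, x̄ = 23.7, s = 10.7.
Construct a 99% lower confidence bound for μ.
μ ≥ 20.88

Lower bound (one-sided):
t* = 2.374 (one-sided for 99%)
Lower bound = x̄ - t* · s/√n = 23.7 - 2.374 · 10.7/√81 = 20.88

We are 99% confident that μ ≥ 20.88.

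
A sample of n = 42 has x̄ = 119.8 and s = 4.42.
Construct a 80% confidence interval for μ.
(118.91, 120.69)

t-interval (σ unknown):
df = n - 1 = 41
t* = 1.303 for 80% confidence

Margin of error = t* · s/√n = 1.303 · 4.42/√42 = 0.89

CI: (118.91, 120.69)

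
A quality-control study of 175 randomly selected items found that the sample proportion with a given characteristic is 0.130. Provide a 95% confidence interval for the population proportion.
(0.080, 0.180)

Proportion CI:
SE = √(p̂(1-p̂)/n) = √(0.130 · 0.870 / 175) = 0.02542

z* = 1.960
Margin = z* · SE = 1.960 · 0.02542 = 0.0498

CI: 0.130 ± 0.0498 = (0.080, 0.180)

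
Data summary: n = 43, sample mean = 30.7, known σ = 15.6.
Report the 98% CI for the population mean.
(25.17, 36.23)

z-interval (σ known):
z* = 2.326 for 98% confidence

Margin of error = z* · σ/√n = 2.326 · 15.6/√43 = 5.53

CI: (30.7 - 5.53, 30.7 + 5.53) = (25.17, 36.23)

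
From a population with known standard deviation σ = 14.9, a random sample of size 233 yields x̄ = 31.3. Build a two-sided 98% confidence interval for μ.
(29.03, 33.57)

z-interval (σ known):
z* = 2.326 for 98% confidence

Margin of error = z* · σ/√n = 2.326 · 14.9/√233 = 2.27

CI: (31.3 - 2.27, 31.3 + 2.27) = (29.03, 33.57)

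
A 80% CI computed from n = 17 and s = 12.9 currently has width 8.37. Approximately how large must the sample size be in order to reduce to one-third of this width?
n ≈ 153

CI width ∝ 1/√n
To reduce width by factor 3, need √n to grow by 3 → need 3² = 9 times as many samples.

Current: n = 17, width = 8.37
New: n = 153, width ≈ 2.68

Width reduced by factor of 8.37/2.68 = 3.12.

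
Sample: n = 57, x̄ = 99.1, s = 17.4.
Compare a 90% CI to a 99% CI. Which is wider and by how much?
99% CI is wider by 4.58

df = 56
90% CI: t* = 1.673, (95.24, 102.96), width = 2 · t* · s/√n = 7.71
99% CI: t* = 2.667, (92.95, 105.25), width = 2 · t* · s/√n = 12.29

The 99% CI is wider by 12.29 - 7.71 = 4.58.
Higher confidence requires a wider interval.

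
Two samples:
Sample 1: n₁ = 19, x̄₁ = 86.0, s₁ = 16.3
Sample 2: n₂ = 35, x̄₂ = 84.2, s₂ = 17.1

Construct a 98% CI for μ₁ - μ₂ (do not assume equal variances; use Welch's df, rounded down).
(-9.68, 13.28)

Difference: x̄₁ - x̄₂ = 1.80
SE = √(s₁²/n₁ + s₂²/n₂) = √(16.3²/19 + 17.1²/35) = 4.7263
df = 38.63 → 38 (Welch–Satterthwaite, rounded down)
t* = 2.429

CI: 1.80 ± 2.429 · 4.7263 = 1.80 ± 11.48 = (-9.68, 13.28)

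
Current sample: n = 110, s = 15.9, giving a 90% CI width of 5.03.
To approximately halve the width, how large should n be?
n ≈ 440

CI width ∝ 1/√n
To reduce width by factor 2, need √n to grow by 2 → need 2² = 4 times as many samples.

Current: n = 110, width = 5.03
New: n = 440, width ≈ 2.50

Width reduced by factor of 5.03/2.50 = 2.01.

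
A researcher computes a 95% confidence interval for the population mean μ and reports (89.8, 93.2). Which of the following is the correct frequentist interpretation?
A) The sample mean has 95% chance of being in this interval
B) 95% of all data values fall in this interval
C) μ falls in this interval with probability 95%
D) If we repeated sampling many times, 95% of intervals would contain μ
D

A) Wrong — x̄ is observed and sits in the interval by construction.
B) Wrong — a CI is about the parameter μ, not individual data values.
C) Wrong — μ is fixed; the randomness lives in the interval, not in μ.
D) Correct — this is the frequentist long-run coverage interpretation.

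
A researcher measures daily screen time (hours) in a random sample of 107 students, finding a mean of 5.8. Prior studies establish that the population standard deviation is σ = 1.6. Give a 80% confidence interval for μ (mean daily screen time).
(5.60, 6.00)

z-interval (σ known):
z* = 1.282 for 80% confidence

Margin of error = z* · σ/√n = 1.282 · 1.6/√107 = 0.20

CI: (5.8 - 0.20, 5.8 + 0.20) = (5.60, 6.00)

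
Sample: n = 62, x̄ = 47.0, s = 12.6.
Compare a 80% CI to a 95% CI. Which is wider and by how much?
95% CI is wider by 2.25

df = 61
80% CI: t* = 1.296, (44.93, 49.07), width = 2 · t* · s/√n = 4.15
95% CI: t* = 2.000, (43.80, 50.20), width = 2 · t* · s/√n = 6.40

The 95% CI is wider by 6.40 - 4.15 = 2.25.
Higher confidence requires a wider interval.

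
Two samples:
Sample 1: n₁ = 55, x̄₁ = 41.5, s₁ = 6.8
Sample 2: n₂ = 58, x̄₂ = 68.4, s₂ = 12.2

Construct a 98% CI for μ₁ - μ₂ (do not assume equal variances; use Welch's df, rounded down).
(-31.27, -22.53)

Difference: x̄₁ - x̄₂ = -26.90
SE = √(s₁²/n₁ + s₂²/n₂) = √(6.8²/55 + 12.2²/58) = 1.8458
df = 90.24 → 90 (Welch–Satterthwaite, rounded down)
t* = 2.368

CI: -26.90 ± 2.368 · 1.8458 = -26.90 ± 4.37 = (-31.27, -22.53)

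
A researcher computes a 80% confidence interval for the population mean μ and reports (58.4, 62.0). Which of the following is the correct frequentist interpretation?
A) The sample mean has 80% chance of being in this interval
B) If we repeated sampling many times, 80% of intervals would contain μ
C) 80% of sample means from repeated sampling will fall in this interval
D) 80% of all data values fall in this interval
B

A) Wrong — x̄ is observed and sits in the interval by construction.
B) Correct — this is the frequentist long-run coverage interpretation.
C) Wrong — coverage applies to intervals containing μ, not to future x̄ values.
D) Wrong — a CI is about the parameter μ, not individual data values.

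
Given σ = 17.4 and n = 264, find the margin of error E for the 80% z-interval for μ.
Margin of error = 1.37

Margin of error = z* · σ/√n
= 1.282 · 17.4/√264
= 1.282 · 17.4/16.2481
= 1.37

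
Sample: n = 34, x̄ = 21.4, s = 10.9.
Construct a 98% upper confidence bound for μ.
μ ≤ 25.40

Upper bound (one-sided):
t* = 2.138 (one-sided for 98%)
Upper bound = x̄ + t* · s/√n = 21.4 + 2.138 · 10.9/√34 = 25.40

We are 98% confident that μ ≤ 25.40.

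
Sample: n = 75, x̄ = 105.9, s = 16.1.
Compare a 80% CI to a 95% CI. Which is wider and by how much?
95% CI is wider by 2.60

df = 74
80% CI: t* = 1.293, (103.50, 108.30), width = 2 · t* · s/√n = 4.81
95% CI: t* = 1.993, (102.19, 109.61), width = 2 · t* · s/√n = 7.41

The 95% CI is wider by 7.41 - 4.81 = 2.60.
Higher confidence requires a wider interval.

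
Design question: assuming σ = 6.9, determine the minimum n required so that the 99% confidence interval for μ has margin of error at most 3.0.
n ≥ 36

For margin E ≤ 3.0:
n ≥ (z* · σ / E)²
n ≥ (2.576 · 6.9 / 3.0)²
n ≥ 35.10

Minimum n = 36 (rounding up)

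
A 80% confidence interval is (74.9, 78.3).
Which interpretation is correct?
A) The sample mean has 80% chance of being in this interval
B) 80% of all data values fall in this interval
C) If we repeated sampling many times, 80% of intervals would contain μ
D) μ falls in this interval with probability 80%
C

A) Wrong — x̄ is observed and sits in the interval by construction.
B) Wrong — a CI is about the parameter μ, not individual data values.
C) Correct — this is the frequentist long-run coverage interpretation.
D) Wrong — μ is fixed; the randomness lives in the interval, not in μ.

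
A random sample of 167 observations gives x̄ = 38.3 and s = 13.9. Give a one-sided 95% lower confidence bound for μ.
μ ≥ 36.52

Lower bound (one-sided):
t* = 1.654 (one-sided for 95%)
Lower bound = x̄ - t* · s/√n = 38.3 - 1.654 · 13.9/√167 = 36.52

We are 95% confident that μ ≥ 36.52.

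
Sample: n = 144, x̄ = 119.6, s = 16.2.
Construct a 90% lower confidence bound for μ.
μ ≥ 117.86

Lower bound (one-sided):
t* = 1.287 (one-sided for 90%)
Lower bound = x̄ - t* · s/√n = 119.6 - 1.287 · 16.2/√144 = 117.86

We are 90% confident that μ ≥ 117.86.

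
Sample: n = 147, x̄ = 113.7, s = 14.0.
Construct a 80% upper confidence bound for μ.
μ ≤ 114.67

Upper bound (one-sided):
t* = 0.844 (one-sided for 80%)
Upper bound = x̄ + t* · s/√n = 113.7 + 0.844 · 14.0/√147 = 114.67

We are 80% confident that μ ≤ 114.67.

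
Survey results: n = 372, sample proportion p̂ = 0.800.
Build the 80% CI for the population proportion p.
(0.773, 0.827)

Proportion CI:
SE = √(p̂(1-p̂)/n) = √(0.800 · 0.200 / 372) = 0.02074

z* = 1.282
Margin = z* · SE = 1.282 · 0.02074 = 0.0266

CI: 0.800 ± 0.0266 = (0.773, 0.827)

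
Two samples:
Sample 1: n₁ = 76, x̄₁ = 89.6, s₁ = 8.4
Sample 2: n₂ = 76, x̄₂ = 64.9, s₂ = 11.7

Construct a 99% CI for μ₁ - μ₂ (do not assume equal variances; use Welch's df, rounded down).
(20.38, 29.02)

Difference: x̄₁ - x̄₂ = 24.70
SE = √(s₁²/n₁ + s₂²/n₂) = √(8.4²/76 + 11.7²/76) = 1.6522
df = 136.09 → 136 (Welch–Satterthwaite, rounded down)
t* = 2.612

CI: 24.70 ± 2.612 · 1.6522 = 24.70 ± 4.32 = (20.38, 29.02)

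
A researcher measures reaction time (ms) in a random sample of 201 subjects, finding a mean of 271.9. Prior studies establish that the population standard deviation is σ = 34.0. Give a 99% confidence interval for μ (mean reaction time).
(265.72, 278.08)

z-interval (σ known):
z* = 2.576 for 99% confidence

Margin of error = z* · σ/√n = 2.576 · 34.0/√201 = 6.18

CI: (271.9 - 6.18, 271.9 + 6.18) = (265.72, 278.08)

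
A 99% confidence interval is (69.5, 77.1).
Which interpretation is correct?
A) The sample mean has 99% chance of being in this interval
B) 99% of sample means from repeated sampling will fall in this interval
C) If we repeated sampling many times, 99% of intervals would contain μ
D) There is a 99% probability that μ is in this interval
C

A) Wrong — x̄ is observed and sits in the interval by construction.
B) Wrong — coverage applies to intervals containing μ, not to future x̄ values.
C) Correct — this is the frequentist long-run coverage interpretation.
D) Wrong — μ is fixed; the randomness lives in the interval, not in μ.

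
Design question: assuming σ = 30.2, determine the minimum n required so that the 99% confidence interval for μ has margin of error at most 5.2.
n ≥ 224

For margin E ≤ 5.2:
n ≥ (z* · σ / E)²
n ≥ (2.576 · 30.2 / 5.2)²
n ≥ 223.82

Minimum n = 224 (rounding up)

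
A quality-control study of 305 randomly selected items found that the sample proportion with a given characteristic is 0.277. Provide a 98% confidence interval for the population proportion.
(0.217, 0.337)

Proportion CI:
SE = √(p̂(1-p̂)/n) = √(0.277 · 0.723 / 305) = 0.02562

z* = 2.326
Margin = z* · SE = 2.326 · 0.02562 = 0.0596

CI: 0.277 ± 0.0596 = (0.217, 0.337)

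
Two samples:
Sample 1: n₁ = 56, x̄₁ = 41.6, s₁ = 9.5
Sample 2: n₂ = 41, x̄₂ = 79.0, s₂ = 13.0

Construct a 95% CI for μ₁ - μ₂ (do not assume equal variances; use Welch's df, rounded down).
(-42.18, -32.62)

Difference: x̄₁ - x̄₂ = -37.40
SE = √(s₁²/n₁ + s₂²/n₂) = √(9.5²/56 + 13.0²/41) = 2.3945
df = 69.65 → 69 (Welch–Satterthwaite, rounded down)
t* = 1.995

CI: -37.40 ± 1.995 · 2.3945 = -37.40 ± 4.78 = (-42.18, -32.62)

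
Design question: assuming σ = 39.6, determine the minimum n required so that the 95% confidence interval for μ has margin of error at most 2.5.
n ≥ 964

For margin E ≤ 2.5:
n ≥ (z* · σ / E)²
n ≥ (1.960 · 39.6 / 2.5)²
n ≥ 963.88

Minimum n = 964 (rounding up)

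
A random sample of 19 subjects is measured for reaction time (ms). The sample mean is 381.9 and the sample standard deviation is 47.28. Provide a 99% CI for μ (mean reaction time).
(350.68, 413.12)

t-interval (σ unknown):
df = n - 1 = 18
t* = 2.878 for 99% confidence

Margin of error = t* · s/√n = 2.878 · 47.28/√19 = 31.22

CI: (350.68, 413.12)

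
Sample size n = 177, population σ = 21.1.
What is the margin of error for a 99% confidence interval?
Margin of error = 4.09

Margin of error = z* · σ/√n
= 2.576 · 21.1/√177
= 2.576 · 21.1/13.3041
= 4.09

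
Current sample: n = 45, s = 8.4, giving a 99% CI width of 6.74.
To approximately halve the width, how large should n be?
n ≈ 180

CI width ∝ 1/√n
To reduce width by factor 2, need √n to grow by 2 → need 2² = 4 times as many samples.

Current: n = 45, width = 6.74
New: n = 180, width ≈ 3.26

Width reduced by factor of 6.74/3.26 = 2.07.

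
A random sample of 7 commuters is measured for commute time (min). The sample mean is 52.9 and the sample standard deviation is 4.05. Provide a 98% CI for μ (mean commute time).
(48.09, 57.71)

t-interval (σ unknown):
df = n - 1 = 6
t* = 3.143 for 98% confidence

Margin of error = t* · s/√n = 3.143 · 4.05/√7 = 4.81

CI: (48.09, 57.71)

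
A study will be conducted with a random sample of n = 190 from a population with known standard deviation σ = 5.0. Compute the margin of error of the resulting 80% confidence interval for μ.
Margin of error = 0.47

Margin of error = z* · σ/√n
= 1.282 · 5.0/√190
= 1.282 · 5.0/13.7840
= 0.47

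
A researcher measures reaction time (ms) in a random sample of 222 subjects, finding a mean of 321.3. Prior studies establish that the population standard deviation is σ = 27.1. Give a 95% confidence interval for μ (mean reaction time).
(317.74, 324.86)

z-interval (σ known):
z* = 1.960 for 95% confidence

Margin of error = z* · σ/√n = 1.960 · 27.1/√222 = 3.56

CI: (321.3 - 3.56, 321.3 + 3.56) = (317.74, 324.86)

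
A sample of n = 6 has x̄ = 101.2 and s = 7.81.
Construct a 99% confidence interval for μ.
(88.34, 114.06)

t-interval (σ unknown):
df = n - 1 = 5
t* = 4.032 for 99% confidence

Margin of error = t* · s/√n = 4.032 · 7.81/√6 = 12.86

CI: (88.34, 114.06)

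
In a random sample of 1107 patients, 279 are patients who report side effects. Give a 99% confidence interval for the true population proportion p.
(0.218, 0.286)

Proportion CI:
p̂ = 279/1107 = 0.25203
SE = √(p̂(1-p̂)/n) = √(0.25203 · 0.74797 / 1107) = 0.01305

z* = 2.576
Margin = z* · SE = 2.576 · 0.01305 = 0.0336

CI: 0.25203 ± 0.0336 = (0.218, 0.286)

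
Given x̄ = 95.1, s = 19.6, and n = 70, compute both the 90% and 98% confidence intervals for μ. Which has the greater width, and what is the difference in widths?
98% CI is wider by 3.35

df = 69
90% CI: t* = 1.667, (91.19, 99.01), width = 2 · t* · s/√n = 7.81
98% CI: t* = 2.382, (89.52, 100.68), width = 2 · t* · s/√n = 11.16

The 98% CI is wider by 11.16 - 7.81 = 3.35.
Higher confidence requires a wider interval.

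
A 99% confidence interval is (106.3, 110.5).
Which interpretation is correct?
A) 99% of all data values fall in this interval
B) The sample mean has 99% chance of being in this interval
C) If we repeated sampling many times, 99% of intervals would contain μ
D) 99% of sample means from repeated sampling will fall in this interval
C

A) Wrong — a CI is about the parameter μ, not individual data values.
B) Wrong — x̄ is observed and sits in the interval by construction.
C) Correct — this is the frequentist long-run coverage interpretation.
D) Wrong — coverage applies to intervals containing μ, not to future x̄ values.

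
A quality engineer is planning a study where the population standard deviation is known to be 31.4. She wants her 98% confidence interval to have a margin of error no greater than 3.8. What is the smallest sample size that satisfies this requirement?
n ≥ 370

For margin E ≤ 3.8:
n ≥ (z* · σ / E)²
n ≥ (2.326 · 31.4 / 3.8)²
n ≥ 369.41

Minimum n = 370 (rounding up)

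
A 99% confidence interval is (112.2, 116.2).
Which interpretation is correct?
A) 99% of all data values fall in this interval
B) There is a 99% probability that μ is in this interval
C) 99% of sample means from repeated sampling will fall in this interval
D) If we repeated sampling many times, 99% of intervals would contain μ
D

A) Wrong — a CI is about the parameter μ, not individual data values.
B) Wrong — μ is fixed; the randomness lives in the interval, not in μ.
C) Wrong — coverage applies to intervals containing μ, not to future x̄ values.
D) Correct — this is the frequentist long-run coverage interpretation.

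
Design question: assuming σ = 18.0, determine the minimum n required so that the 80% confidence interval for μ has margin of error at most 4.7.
n ≥ 25

For margin E ≤ 4.7:
n ≥ (z* · σ / E)²
n ≥ (1.282 · 18.0 / 4.7)²
n ≥ 24.11

Minimum n = 25 (rounding up)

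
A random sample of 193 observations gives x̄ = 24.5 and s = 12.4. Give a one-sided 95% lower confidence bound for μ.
μ ≥ 23.02

Lower bound (one-sided):
t* = 1.653 (one-sided for 95%)
Lower bound = x̄ - t* · s/√n = 24.5 - 1.653 · 12.4/√193 = 23.02

We are 95% confident that μ ≥ 23.02.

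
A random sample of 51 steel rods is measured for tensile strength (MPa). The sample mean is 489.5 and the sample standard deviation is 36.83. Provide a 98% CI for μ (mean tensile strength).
(477.11, 501.89)

t-interval (σ unknown):
df = n - 1 = 50
t* = 2.403 for 98% confidence

Margin of error = t* · s/√n = 2.403 · 36.83/√51 = 12.39

CI: (477.11, 501.89)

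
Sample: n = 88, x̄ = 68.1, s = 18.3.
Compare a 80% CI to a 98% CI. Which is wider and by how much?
98% CI is wider by 4.21

df = 87
80% CI: t* = 1.291, (65.58, 70.62), width = 2 · t* · s/√n = 5.04
98% CI: t* = 2.370, (63.48, 72.72), width = 2 · t* · s/√n = 9.25

The 98% CI is wider by 9.25 - 5.04 = 4.21.
Higher confidence requires a wider interval.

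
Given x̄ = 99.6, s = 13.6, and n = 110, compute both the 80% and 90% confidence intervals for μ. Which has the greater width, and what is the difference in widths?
90% CI is wider by 0.96

df = 109
80% CI: t* = 1.289, (97.93, 101.27), width = 2 · t* · s/√n = 3.34
90% CI: t* = 1.659, (97.45, 101.75), width = 2 · t* · s/√n = 4.30

The 90% CI is wider by 4.30 - 3.34 = 0.96.
Higher confidence requires a wider interval.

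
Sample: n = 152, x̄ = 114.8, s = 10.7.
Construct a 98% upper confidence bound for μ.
μ ≤ 116.60

Upper bound (one-sided):
t* = 2.072 (one-sided for 98%)
Upper bound = x̄ + t* · s/√n = 114.8 + 2.072 · 10.7/√152 = 116.60

We are 98% confident that μ ≤ 116.60.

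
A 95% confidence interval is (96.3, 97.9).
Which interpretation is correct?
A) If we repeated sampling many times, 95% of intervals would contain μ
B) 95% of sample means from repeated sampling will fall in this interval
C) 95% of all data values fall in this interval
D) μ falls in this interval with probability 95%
A

A) Correct — this is the frequentist long-run coverage interpretation.
B) Wrong — coverage applies to intervals containing μ, not to future x̄ values.
C) Wrong — a CI is about the parameter μ, not individual data values.
D) Wrong — μ is fixed; the randomness lives in the interval, not in μ.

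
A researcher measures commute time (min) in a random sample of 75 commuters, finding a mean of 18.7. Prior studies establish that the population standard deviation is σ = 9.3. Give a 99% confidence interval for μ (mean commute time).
(15.93, 21.47)

z-interval (σ known):
z* = 2.576 for 99% confidence

Margin of error = z* · σ/√n = 2.576 · 9.3/√75 = 2.77

CI: (18.7 - 2.77, 18.7 + 2.77) = (15.93, 21.47)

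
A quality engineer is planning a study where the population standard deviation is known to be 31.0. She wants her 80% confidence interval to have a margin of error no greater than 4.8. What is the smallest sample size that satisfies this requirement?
n ≥ 69

For margin E ≤ 4.8:
n ≥ (z* · σ / E)²
n ≥ (1.282 · 31.0 / 4.8)²
n ≥ 68.55

Minimum n = 69 (rounding up)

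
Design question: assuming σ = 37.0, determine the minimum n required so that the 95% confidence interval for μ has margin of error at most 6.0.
n ≥ 147

For margin E ≤ 6.0:
n ≥ (z* · σ / E)²
n ≥ (1.960 · 37.0 / 6.0)²
n ≥ 146.09

Minimum n = 147 (rounding up)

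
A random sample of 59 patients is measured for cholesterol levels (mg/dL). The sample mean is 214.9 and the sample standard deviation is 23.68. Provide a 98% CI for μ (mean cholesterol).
(207.53, 222.27)

t-interval (σ unknown):
df = n - 1 = 58
t* = 2.392 for 98% confidence

Margin of error = t* · s/√n = 2.392 · 23.68/√59 = 7.37

CI: (207.53, 222.27)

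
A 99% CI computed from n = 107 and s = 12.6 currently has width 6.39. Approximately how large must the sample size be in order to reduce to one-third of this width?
n ≈ 963

CI width ∝ 1/√n
To reduce width by factor 3, need √n to grow by 3 → need 3² = 9 times as many samples.

Current: n = 107, width = 6.39
New: n = 963, width ≈ 2.10

Width reduced by factor of 6.39/2.10 = 3.04.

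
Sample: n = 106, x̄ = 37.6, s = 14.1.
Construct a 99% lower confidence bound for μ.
μ ≥ 34.37

Lower bound (one-sided):
t* = 2.362 (one-sided for 99%)
Lower bound = x̄ - t* · s/√n = 37.6 - 2.362 · 14.1/√106 = 34.37

We are 99% confident that μ ≥ 34.37.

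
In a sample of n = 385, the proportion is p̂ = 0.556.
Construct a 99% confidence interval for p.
(0.491, 0.621)

Proportion CI:
SE = √(p̂(1-p̂)/n) = √(0.556 · 0.444 / 385) = 0.02532

z* = 2.576
Margin = z* · SE = 2.576 · 0.02532 = 0.0652

CI: 0.556 ± 0.0652 = (0.491, 0.621)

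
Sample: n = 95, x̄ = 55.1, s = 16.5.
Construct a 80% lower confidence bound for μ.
μ ≥ 53.67

Lower bound (one-sided):
t* = 0.845 (one-sided for 80%)
Lower bound = x̄ - t* · s/√n = 55.1 - 0.845 · 16.5/√95 = 53.67

We are 80% confident that μ ≥ 53.67.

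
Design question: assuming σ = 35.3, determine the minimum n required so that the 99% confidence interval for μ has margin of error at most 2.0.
n ≥ 2068

For margin E ≤ 2.0:
n ≥ (z* · σ / E)²
n ≥ (2.576 · 35.3 / 2.0)²
n ≥ 2067.19

Minimum n = 2068 (rounding up)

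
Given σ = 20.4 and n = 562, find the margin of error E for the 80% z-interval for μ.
Margin of error = 1.10

Margin of error = z* · σ/√n
= 1.282 · 20.4/√562
= 1.282 · 20.4/23.7065
= 1.10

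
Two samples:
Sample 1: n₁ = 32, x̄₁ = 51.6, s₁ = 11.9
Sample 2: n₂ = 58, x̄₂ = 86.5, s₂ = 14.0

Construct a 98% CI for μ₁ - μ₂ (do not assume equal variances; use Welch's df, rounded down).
(-41.55, -28.25)

Difference: x̄₁ - x̄₂ = -34.90
SE = √(s₁²/n₁ + s₂²/n₂) = √(11.9²/32 + 14.0²/58) = 2.7937
df = 73.21 → 73 (Welch–Satterthwaite, rounded down)
t* = 2.379

CI: -34.90 ± 2.379 · 2.7937 = -34.90 ± 6.65 = (-41.55, -28.25)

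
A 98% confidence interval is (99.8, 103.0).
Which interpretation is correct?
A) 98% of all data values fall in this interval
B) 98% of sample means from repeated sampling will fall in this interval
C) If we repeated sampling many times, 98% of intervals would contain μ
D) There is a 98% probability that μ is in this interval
C

A) Wrong — a CI is about the parameter μ, not individual data values.
B) Wrong — coverage applies to intervals containing μ, not to future x̄ values.
C) Correct — this is the frequentist long-run coverage interpretation.
D) Wrong — μ is fixed; the randomness lives in the interval, not in μ.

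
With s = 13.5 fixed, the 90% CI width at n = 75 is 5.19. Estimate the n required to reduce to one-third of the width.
n ≈ 675

CI width ∝ 1/√n
To reduce width by factor 3, need √n to grow by 3 → need 3² = 9 times as many samples.

Current: n = 75, width = 5.19
New: n = 675, width ≈ 1.71

Width reduced by factor of 5.19/1.71 = 3.04.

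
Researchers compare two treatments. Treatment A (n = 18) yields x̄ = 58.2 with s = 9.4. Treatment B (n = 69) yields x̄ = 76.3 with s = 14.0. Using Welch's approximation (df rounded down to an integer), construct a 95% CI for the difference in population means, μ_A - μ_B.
(-23.73, -12.47)

Difference: x̄₁ - x̄₂ = -18.10
SE = √(s₁²/n₁ + s₂²/n₂) = √(9.4²/18 + 14.0²/69) = 2.7838
df = 39.09 → 39 (Welch–Satterthwaite, rounded down)
t* = 2.023

CI: -18.10 ± 2.023 · 2.7838 = -18.10 ± 5.63 = (-23.73, -12.47)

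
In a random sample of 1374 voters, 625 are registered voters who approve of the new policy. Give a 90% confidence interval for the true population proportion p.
(0.433, 0.477)

Proportion CI:
p̂ = 625/1374 = 0.45488
SE = √(p̂(1-p̂)/n) = √(0.45488 · 0.54512 / 1374) = 0.01343

z* = 1.645
Margin = z* · SE = 1.645 · 0.01343 = 0.0221

CI: 0.45488 ± 0.0221 = (0.433, 0.477)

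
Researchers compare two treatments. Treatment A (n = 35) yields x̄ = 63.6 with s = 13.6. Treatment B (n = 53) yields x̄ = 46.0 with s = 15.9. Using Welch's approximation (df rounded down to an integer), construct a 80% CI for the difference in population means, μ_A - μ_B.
(13.50, 21.70)

Difference: x̄₁ - x̄₂ = 17.60
SE = √(s₁²/n₁ + s₂²/n₂) = √(13.6²/35 + 15.9²/53) = 3.1709
df = 80.30 → 80 (Welch–Satterthwaite, rounded down)
t* = 1.292

CI: 17.60 ± 1.292 · 3.1709 = 17.60 ± 4.10 = (13.50, 21.70)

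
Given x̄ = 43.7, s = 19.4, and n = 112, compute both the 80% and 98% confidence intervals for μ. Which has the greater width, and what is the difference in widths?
98% CI is wider by 3.92

df = 111
80% CI: t* = 1.289, (41.34, 46.06), width = 2 · t* · s/√n = 4.73
98% CI: t* = 2.360, (39.37, 48.03), width = 2 · t* · s/√n = 8.65

The 98% CI is wider by 8.65 - 4.73 = 3.92.
Higher confidence requires a wider interval.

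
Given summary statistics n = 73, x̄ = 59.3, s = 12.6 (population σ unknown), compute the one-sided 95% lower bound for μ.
μ ≥ 56.84

Lower bound (one-sided):
t* = 1.666 (one-sided for 95%)
Lower bound = x̄ - t* · s/√n = 59.3 - 1.666 · 12.6/√73 = 56.84

We are 95% confident that μ ≥ 56.84.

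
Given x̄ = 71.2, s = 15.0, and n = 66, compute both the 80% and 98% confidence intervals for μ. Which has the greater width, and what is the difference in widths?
98% CI is wider by 4.03

df = 65
80% CI: t* = 1.295, (68.81, 73.59), width = 2 · t* · s/√n = 4.78
98% CI: t* = 2.385, (66.80, 75.60), width = 2 · t* · s/√n = 8.81

The 98% CI is wider by 8.81 - 4.78 = 4.03.
Higher confidence requires a wider interval.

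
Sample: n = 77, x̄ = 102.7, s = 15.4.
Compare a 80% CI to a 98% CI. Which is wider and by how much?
98% CI is wider by 3.80

df = 76
80% CI: t* = 1.293, (100.43, 104.97), width = 2 · t* · s/√n = 4.54
98% CI: t* = 2.376, (98.53, 106.87), width = 2 · t* · s/√n = 8.34

The 98% CI is wider by 8.34 - 4.54 = 3.80.
Higher confidence requires a wider interval.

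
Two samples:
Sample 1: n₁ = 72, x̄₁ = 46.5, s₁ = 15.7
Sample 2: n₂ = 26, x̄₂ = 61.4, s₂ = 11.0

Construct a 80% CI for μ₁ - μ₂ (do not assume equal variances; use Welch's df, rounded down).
(-18.58, -11.22)

Difference: x̄₁ - x̄₂ = -14.90
SE = √(s₁²/n₁ + s₂²/n₂) = √(15.7²/72 + 11.0²/26) = 2.8421
df = 63.26 → 63 (Welch–Satterthwaite, rounded down)
t* = 1.295

CI: -14.90 ± 1.295 · 2.8421 = -14.90 ± 3.68 = (-18.58, -11.22)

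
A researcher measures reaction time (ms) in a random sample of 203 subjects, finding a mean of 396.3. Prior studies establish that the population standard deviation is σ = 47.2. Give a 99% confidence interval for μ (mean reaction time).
(387.77, 404.83)

z-interval (σ known):
z* = 2.576 for 99% confidence

Margin of error = z* · σ/√n = 2.576 · 47.2/√203 = 8.53

CI: (396.3 - 8.53, 396.3 + 8.53) = (387.77, 404.83)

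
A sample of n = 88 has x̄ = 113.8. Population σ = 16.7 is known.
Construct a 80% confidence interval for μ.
(111.52, 116.08)

z-interval (σ known):
z* = 1.282 for 80% confidence

Margin of error = z* · σ/√n = 1.282 · 16.7/√88 = 2.28

CI: (113.8 - 2.28, 113.8 + 2.28) = (111.52, 116.08)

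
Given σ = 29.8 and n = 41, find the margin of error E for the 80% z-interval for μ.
Margin of error = 5.97

Margin of error = z* · σ/√n
= 1.282 · 29.8/√41
= 1.282 · 29.8/6.4031
= 5.97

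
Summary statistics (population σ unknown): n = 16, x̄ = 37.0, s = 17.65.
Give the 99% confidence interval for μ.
(24.00, 50.00)

t-interval (σ unknown):
df = n - 1 = 15
t* = 2.947 for 99% confidence

Margin of error = t* · s/√n = 2.947 · 17.65/√16 = 13.00

CI: (24.00, 50.00)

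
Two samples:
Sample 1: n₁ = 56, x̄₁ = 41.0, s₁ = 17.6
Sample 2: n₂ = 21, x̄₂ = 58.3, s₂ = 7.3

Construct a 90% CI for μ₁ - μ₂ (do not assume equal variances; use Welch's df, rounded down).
(-22.03, -12.57)

Difference: x̄₁ - x̄₂ = -17.30
SE = √(s₁²/n₁ + s₂²/n₂) = √(17.6²/56 + 7.3²/21) = 2.8406
df = 74.13 → 74 (Welch–Satterthwaite, rounded down)
t* = 1.666

CI: -17.30 ± 1.666 · 2.8406 = -17.30 ± 4.73 = (-22.03, -12.57)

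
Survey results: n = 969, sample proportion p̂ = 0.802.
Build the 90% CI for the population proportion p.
(0.781, 0.823)

Proportion CI:
SE = √(p̂(1-p̂)/n) = √(0.802 · 0.198 / 969) = 0.01280

z* = 1.645
Margin = z* · SE = 1.645 · 0.01280 = 0.0211

CI: 0.802 ± 0.0211 = (0.781, 0.823)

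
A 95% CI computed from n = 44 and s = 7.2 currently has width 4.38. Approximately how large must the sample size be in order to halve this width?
n ≈ 176

CI width ∝ 1/√n
To reduce width by factor 2, need √n to grow by 2 → need 2² = 4 times as many samples.

Current: n = 44, width = 4.38
New: n = 176, width ≈ 2.14

Width reduced by factor of 4.38/2.14 = 2.05.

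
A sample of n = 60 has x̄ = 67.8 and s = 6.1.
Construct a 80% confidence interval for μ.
(66.78, 68.82)

t-interval (σ unknown):
df = n - 1 = 59
t* = 1.296 for 80% confidence

Margin of error = t* · s/√n = 1.296 · 6.1/√60 = 1.02

CI: (66.78, 68.82)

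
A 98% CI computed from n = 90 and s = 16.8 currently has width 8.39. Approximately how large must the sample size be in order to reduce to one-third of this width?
n ≈ 810

CI width ∝ 1/√n
To reduce width by factor 3, need √n to grow by 3 → need 3² = 9 times as many samples.

Current: n = 90, width = 8.39
New: n = 810, width ≈ 2.75

Width reduced by factor of 8.39/2.75 = 3.05.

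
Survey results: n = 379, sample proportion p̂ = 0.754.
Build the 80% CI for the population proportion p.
(0.726, 0.782)

Proportion CI:
SE = √(p̂(1-p̂)/n) = √(0.754 · 0.246 / 379) = 0.02212

z* = 1.282
Margin = z* · SE = 1.282 · 0.02212 = 0.0284

CI: 0.754 ± 0.0284 = (0.726, 0.782)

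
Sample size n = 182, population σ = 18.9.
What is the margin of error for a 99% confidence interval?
Margin of error = 3.61

Margin of error = z* · σ/√n
= 2.576 · 18.9/√182
= 2.576 · 18.9/13.4907
= 3.61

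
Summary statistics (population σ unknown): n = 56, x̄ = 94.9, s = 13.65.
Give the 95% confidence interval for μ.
(91.24, 98.56)

t-interval (σ unknown):
df = n - 1 = 55
t* = 2.004 for 95% confidence

Margin of error = t* · s/√n = 2.004 · 13.65/√56 = 3.66

CI: (91.24, 98.56)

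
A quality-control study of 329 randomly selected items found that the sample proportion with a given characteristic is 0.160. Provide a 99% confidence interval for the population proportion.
(0.108, 0.212)

Proportion CI:
SE = √(p̂(1-p̂)/n) = √(0.160 · 0.840 / 329) = 0.02021

z* = 2.576
Margin = z* · SE = 2.576 · 0.02021 = 0.0521

CI: 0.160 ± 0.0521 = (0.108, 0.212)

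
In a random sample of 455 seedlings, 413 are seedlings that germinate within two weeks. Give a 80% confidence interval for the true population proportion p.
(0.890, 0.925)

Proportion CI:
p̂ = 413/455 = 0.90769
SE = √(p̂(1-p̂)/n) = √(0.90769 · 0.09231 / 455) = 0.01357

z* = 1.282
Margin = z* · SE = 1.282 · 0.01357 = 0.0174

CI: 0.90769 ± 0.0174 = (0.890, 0.925)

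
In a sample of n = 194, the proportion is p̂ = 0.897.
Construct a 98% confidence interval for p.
(0.846, 0.948)

Proportion CI:
SE = √(p̂(1-p̂)/n) = √(0.897 · 0.103 / 194) = 0.02182

z* = 2.326
Margin = z* · SE = 2.326 · 0.02182 = 0.0508

CI: 0.897 ± 0.0508 = (0.846, 0.948)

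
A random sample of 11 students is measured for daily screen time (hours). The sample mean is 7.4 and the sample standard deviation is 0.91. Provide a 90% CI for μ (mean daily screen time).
(6.90, 7.90)

t-interval (σ unknown):
df = n - 1 = 10
t* = 1.812 for 90% confidence

Margin of error = t* · s/√n = 1.812 · 0.91/√11 = 0.50

CI: (6.90, 7.90)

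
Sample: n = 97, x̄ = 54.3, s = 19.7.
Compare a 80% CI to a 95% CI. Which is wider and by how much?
95% CI is wider by 2.78

df = 96
80% CI: t* = 1.290, (51.72, 56.88), width = 2 · t* · s/√n = 5.16
95% CI: t* = 1.985, (50.33, 58.27), width = 2 · t* · s/√n = 7.94

The 95% CI is wider by 7.94 - 5.16 = 2.78.
Higher confidence requires a wider interval.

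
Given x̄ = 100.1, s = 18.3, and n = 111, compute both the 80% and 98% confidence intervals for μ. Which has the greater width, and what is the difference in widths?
98% CI is wider by 3.72

df = 110
80% CI: t* = 1.289, (97.86, 102.34), width = 2 · t* · s/√n = 4.48
98% CI: t* = 2.361, (96.00, 104.20), width = 2 · t* · s/√n = 8.20

The 98% CI is wider by 8.20 - 4.48 = 3.72.
Higher confidence requires a wider interval.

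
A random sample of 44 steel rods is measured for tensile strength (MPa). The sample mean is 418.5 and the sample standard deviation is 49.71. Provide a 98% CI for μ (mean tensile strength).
(400.39, 436.61)

t-interval (σ unknown):
df = n - 1 = 43
t* = 2.416 for 98% confidence

Margin of error = t* · s/√n = 2.416 · 49.71/√44 = 18.11

CI: (400.39, 436.61)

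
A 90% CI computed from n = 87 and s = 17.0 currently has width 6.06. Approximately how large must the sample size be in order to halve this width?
n ≈ 348

CI width ∝ 1/√n
To reduce width by factor 2, need √n to grow by 2 → need 2² = 4 times as many samples.

Current: n = 87, width = 6.06
New: n = 348, width ≈ 3.01

Width reduced by factor of 6.06/3.01 = 2.01.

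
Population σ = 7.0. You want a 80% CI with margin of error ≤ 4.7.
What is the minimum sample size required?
n ≥ 4

For margin E ≤ 4.7:
n ≥ (z* · σ / E)²
n ≥ (1.282 · 7.0 / 4.7)²
n ≥ 3.65

Minimum n = 4 (rounding up)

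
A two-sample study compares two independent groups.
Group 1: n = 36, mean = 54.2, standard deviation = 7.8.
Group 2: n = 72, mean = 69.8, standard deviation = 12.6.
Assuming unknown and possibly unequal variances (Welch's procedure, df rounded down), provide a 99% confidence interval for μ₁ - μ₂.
(-20.78, -10.42)

Difference: x̄₁ - x̄₂ = -15.60
SE = √(s₁²/n₁ + s₂²/n₂) = √(7.8²/36 + 12.6²/72) = 1.9736
df = 101.08 → 101 (Welch–Satterthwaite, rounded down)
t* = 2.625

CI: -15.60 ± 2.625 · 1.9736 = -15.60 ± 5.18 = (-20.78, -10.42)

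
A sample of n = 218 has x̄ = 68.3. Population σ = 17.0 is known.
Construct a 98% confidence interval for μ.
(65.62, 70.98)

z-interval (σ known):
z* = 2.326 for 98% confidence

Margin of error = z* · σ/√n = 2.326 · 17.0/√218 = 2.68

CI: (68.3 - 2.68, 68.3 + 2.68) = (65.62, 70.98)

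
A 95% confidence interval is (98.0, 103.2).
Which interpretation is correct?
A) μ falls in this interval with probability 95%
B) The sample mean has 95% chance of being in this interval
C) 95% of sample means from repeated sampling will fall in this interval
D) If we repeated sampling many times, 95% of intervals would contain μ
D

A) Wrong — μ is fixed; the randomness lives in the interval, not in μ.
B) Wrong — x̄ is observed and sits in the interval by construction.
C) Wrong — coverage applies to intervals containing μ, not to future x̄ values.
D) Correct — this is the frequentist long-run coverage interpretation.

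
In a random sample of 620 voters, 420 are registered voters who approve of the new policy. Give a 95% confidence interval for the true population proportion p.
(0.641, 0.714)

Proportion CI:
p̂ = 420/620 = 0.67742
SE = √(p̂(1-p̂)/n) = √(0.67742 · 0.32258 / 620) = 0.01877

z* = 1.960
Margin = z* · SE = 1.960 · 0.01877 = 0.0368

CI: 0.67742 ± 0.0368 = (0.641, 0.714)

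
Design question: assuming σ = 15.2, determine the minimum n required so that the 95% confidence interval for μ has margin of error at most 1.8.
n ≥ 274

For margin E ≤ 1.8:
n ≥ (z* · σ / E)²
n ≥ (1.960 · 15.2 / 1.8)²
n ≥ 273.94

Minimum n = 274 (rounding up)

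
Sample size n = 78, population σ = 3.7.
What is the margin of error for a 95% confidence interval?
Margin of error = 0.82

Margin of error = z* · σ/√n
= 1.960 · 3.7/√78
= 1.960 · 3.7/8.8318
= 0.82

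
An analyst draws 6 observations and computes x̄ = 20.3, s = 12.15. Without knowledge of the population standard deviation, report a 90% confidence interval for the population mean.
(10.31, 30.29)

t-interval (σ unknown):
df = n - 1 = 5
t* = 2.015 for 90% confidence

Margin of error = t* · s/√n = 2.015 · 12.15/√6 = 9.99

CI: (10.31, 30.29)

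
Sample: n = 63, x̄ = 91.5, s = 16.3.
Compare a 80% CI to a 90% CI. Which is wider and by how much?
90% CI is wider by 1.54

df = 62
80% CI: t* = 1.295, (88.84, 94.16), width = 2 · t* · s/√n = 5.32
90% CI: t* = 1.670, (88.07, 94.93), width = 2 · t* · s/√n = 6.86

The 90% CI is wider by 6.86 - 5.32 = 1.54.
Higher confidence requires a wider interval.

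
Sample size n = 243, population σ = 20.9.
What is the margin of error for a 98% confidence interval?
Margin of error = 3.12

Margin of error = z* · σ/√n
= 2.326 · 20.9/√243
= 2.326 · 20.9/15.5885
= 3.12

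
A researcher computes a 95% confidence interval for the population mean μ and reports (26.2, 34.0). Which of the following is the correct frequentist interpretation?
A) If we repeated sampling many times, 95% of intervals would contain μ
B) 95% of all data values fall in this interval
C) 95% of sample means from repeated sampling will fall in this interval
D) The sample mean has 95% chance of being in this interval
A

A) Correct — this is the frequentist long-run coverage interpretation.
B) Wrong — a CI is about the parameter μ, not individual data values.
C) Wrong — coverage applies to intervals containing μ, not to future x̄ values.
D) Wrong — x̄ is observed and sits in the interval by construction.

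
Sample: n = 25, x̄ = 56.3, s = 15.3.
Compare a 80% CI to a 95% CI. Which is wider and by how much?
95% CI is wider by 4.56

df = 24
80% CI: t* = 1.318, (52.27, 60.33), width = 2 · t* · s/√n = 8.07
95% CI: t* = 2.064, (49.98, 62.62), width = 2 · t* · s/√n = 12.63

The 95% CI is wider by 12.63 - 8.07 = 4.56.
Higher confidence requires a wider interval.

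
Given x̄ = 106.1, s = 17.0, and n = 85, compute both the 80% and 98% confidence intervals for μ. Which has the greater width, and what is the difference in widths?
98% CI is wider by 3.99

df = 84
80% CI: t* = 1.292, (103.72, 108.48), width = 2 · t* · s/√n = 4.76
98% CI: t* = 2.372, (101.73, 110.47), width = 2 · t* · s/√n = 8.75

The 98% CI is wider by 8.75 - 4.76 = 3.99.
Higher confidence requires a wider interval.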